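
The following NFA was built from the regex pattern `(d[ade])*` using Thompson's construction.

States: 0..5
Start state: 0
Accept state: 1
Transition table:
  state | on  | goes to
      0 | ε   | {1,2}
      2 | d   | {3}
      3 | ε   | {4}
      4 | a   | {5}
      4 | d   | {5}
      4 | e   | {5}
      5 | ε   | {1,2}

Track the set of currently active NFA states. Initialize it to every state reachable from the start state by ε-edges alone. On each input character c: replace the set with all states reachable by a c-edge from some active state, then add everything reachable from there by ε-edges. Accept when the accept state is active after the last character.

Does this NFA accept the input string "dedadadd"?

Answer: ACCEPT

Steps:
S₀ = ε-closure({0}) = {0,1,2}
'd' @ 1: {3,4}
'e' @ 2: {1,2,5}  ✓accept
'd' @ 3: {3,4}
'a' @ 4: {1,2,5}  ✓accept
'd' @ 5: {3,4}
'a' @ 6: {1,2,5}  ✓accept
'd' @ 7: {3,4}
'd' @ 8: {1,2,5}  ✓accept
after full input: {1,2,5}  (accept=1 in)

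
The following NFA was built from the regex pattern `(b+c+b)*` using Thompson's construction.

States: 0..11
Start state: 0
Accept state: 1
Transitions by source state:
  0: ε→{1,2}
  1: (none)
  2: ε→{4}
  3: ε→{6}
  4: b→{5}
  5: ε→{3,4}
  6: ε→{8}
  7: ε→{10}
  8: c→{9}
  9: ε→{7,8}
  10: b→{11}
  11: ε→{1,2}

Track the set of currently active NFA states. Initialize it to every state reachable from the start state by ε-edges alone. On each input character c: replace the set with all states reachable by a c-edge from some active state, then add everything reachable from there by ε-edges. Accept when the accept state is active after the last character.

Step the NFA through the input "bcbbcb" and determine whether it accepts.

Answer: ACCEPT

Derivation:
S₀ = ε-closure({0}) = {0,1,2,4}
'b' @ 1: {3,4,5,6,8}
'c' @ 2: {7,8,9,10}
'b' @ 3: {1,2,4,11}  ✓accept
'b' @ 4: {3,4,5,6,8}
'c' @ 5: {7,8,9,10}
'b' @ 6: {1,2,4,11}  ✓accept
final: {1,2,4,11}; accept 1 in set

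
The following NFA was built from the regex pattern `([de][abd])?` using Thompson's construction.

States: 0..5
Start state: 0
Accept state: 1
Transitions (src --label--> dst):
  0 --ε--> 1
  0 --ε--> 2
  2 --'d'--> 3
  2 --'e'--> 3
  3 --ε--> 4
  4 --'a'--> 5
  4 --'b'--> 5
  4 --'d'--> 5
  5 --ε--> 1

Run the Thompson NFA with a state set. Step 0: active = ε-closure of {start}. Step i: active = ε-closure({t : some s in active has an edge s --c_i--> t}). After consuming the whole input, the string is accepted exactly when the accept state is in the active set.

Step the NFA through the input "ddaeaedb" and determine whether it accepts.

Answer: REJECT

Derivation:
initial (ε-close {0}): {0,1,2}
'd' @ 1: {3,4}
'd' @ 2: {1,5}  ✓accept
'a' @ 3: {}  — state set empty
rest 'eaedb' ignored (set empty)
after full input: {}  (accept=1 not in)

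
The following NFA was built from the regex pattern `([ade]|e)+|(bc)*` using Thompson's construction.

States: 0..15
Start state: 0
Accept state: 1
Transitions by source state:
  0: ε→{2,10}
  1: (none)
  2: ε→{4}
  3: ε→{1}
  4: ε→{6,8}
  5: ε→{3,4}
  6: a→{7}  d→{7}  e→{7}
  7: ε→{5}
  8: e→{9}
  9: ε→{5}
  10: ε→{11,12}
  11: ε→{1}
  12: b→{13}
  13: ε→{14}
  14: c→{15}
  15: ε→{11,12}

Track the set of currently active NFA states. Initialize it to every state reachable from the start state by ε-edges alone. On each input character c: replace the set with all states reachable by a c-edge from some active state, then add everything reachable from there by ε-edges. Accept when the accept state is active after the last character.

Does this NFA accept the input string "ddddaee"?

Answer: ACCEPT

Trace:
initial (ε-close {0}): {0,1,2,4,6,8,10,11,12}
'd' @ 1: {1,3,4,5,6,7,8}  (accept∈set)
'd' @ 2: {1,3,4,5,6,7,8}  (accept∈set)
'd' @ 3: {1,3,4,5,6,7,8}  (accept∈set)
'd' @ 4: {1,3,4,5,6,7,8}  (accept∈set)
'a' @ 5: {1,3,4,5,6,7,8}  (accept∈set)
'e' @ 6: {1,3,4,5,6,7,8,9}  (accept∈set)
'e' @ 7: {1,3,4,5,6,7,8,9}  (accept∈set)
final: {1,3,4,5,6,7,8,9}; accept 1 in set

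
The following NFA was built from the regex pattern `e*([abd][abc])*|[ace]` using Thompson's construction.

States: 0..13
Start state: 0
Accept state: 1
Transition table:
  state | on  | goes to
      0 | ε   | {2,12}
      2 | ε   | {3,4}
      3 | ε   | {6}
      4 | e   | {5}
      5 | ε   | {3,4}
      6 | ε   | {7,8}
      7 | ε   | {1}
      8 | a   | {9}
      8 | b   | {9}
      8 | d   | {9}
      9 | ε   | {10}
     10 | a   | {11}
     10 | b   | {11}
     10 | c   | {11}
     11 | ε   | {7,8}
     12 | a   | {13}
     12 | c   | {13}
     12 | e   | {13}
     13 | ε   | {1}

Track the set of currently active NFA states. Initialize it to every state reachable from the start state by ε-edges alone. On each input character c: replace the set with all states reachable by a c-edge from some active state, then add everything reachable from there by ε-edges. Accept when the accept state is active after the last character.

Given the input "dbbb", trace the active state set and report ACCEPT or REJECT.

S₀ = ε-closure({0}) = {0,1,2,3,4,6,7,8,12}
'd' @ 1: {9,10}
'b' @ 2: {1,7,8,11}  ✓accept
'b' @ 3: {9,10}
'b' @ 4: {1,7,8,11}  ✓accept
final: {1,7,8,11}; accept 1 in set

Answer: ACCEPT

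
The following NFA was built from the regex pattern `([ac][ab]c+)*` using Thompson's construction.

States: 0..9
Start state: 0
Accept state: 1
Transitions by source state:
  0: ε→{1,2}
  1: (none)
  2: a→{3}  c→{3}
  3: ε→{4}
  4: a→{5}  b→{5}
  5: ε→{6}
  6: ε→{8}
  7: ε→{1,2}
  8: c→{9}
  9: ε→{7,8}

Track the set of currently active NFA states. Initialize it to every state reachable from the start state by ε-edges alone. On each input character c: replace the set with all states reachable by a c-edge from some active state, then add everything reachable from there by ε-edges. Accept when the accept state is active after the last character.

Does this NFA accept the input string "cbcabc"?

S₀ = ε-closure({0}) = {0,1,2}
'c' @ 1: {3,4}
'b' @ 2: {5,6,8}
'c' @ 3: {1,2,7,8,9}  (accept∈set)
'a' @ 4: {3,4}
'b' @ 5: {5,6,8}
'c' @ 6: {1,2,7,8,9}  (accept∈set)
after full input: {1,2,7,8,9}  (accept=1 in)

Answer: ACCEPT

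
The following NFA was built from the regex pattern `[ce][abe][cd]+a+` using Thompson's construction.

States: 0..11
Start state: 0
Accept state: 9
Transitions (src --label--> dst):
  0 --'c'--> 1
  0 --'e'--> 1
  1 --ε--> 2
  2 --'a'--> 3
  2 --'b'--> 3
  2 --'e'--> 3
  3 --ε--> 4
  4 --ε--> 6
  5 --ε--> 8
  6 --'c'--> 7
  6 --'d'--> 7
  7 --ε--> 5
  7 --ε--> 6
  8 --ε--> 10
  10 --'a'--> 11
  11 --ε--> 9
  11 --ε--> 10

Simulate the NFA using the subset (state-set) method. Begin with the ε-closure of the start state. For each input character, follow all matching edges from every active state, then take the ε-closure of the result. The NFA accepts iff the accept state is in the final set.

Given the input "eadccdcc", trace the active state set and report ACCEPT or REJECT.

Answer: REJECT

Derivation:
start: ε-closure({0}) = {0}
'e' @ 1: {1,2}
'a' @ 2: {3,4,6}
'd' @ 3: {5,6,7,8,10}
'c' @ 4: {5,6,7,8,10}
'c' @ 5: {5,6,7,8,10}
'd' @ 6: {5,6,7,8,10}
'c' @ 7: {5,6,7,8,10}
'c' @ 8: {5,6,7,8,10}
after full input: {5,6,7,8,10}  (accept=9 not in)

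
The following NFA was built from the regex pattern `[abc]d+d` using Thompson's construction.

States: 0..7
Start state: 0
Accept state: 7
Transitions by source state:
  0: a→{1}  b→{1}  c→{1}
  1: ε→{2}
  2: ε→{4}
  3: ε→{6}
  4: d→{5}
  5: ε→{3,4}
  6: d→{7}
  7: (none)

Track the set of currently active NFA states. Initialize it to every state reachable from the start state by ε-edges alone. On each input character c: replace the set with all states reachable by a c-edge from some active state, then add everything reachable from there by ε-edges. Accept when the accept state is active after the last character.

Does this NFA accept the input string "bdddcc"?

start: ε-closure({0}) = {0}
'b' @ 1: {1,2,4}
'd' @ 2: {3,4,5,6}
'd' @ 3: {3,4,5,6,7}  (accept∈set)
'd' @ 4: {3,4,5,6,7}  (accept∈set)
'c' @ 5: {}  — dead — no transitions
rest 'c' ignored (set empty)
final: {}; accept 7 not in set

Answer: REJECT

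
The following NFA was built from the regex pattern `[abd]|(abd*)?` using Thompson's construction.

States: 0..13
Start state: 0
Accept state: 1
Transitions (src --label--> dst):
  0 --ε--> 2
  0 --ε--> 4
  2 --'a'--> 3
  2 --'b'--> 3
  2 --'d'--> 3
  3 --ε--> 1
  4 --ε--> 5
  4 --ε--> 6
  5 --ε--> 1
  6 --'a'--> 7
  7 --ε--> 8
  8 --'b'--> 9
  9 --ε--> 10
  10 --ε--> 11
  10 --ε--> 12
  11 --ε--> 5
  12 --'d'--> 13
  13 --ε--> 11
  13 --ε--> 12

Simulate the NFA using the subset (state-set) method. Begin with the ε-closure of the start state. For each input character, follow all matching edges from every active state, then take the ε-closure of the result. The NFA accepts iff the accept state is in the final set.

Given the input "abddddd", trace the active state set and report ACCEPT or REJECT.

Answer: ACCEPT

Steps:
S₀ = ε-closure({0}) = {0,1,2,4,5,6}
'a' @ 1: {1,3,7,8}  (accept∈set)
'b' @ 2: {1,5,9,10,11,12}  (accept∈set)
'd' @ 3: {1,5,11,12,13}  (accept∈set)
'd' @ 4: {1,5,11,12,13}  (accept∈set)
'd' @ 5: {1,5,11,12,13}  (accept∈set)
'd' @ 6: {1,5,11,12,13}  (accept∈set)
'd' @ 7: {1,5,11,12,13}  (accept∈set)
final: {1,5,11,12,13}; accept 1 in set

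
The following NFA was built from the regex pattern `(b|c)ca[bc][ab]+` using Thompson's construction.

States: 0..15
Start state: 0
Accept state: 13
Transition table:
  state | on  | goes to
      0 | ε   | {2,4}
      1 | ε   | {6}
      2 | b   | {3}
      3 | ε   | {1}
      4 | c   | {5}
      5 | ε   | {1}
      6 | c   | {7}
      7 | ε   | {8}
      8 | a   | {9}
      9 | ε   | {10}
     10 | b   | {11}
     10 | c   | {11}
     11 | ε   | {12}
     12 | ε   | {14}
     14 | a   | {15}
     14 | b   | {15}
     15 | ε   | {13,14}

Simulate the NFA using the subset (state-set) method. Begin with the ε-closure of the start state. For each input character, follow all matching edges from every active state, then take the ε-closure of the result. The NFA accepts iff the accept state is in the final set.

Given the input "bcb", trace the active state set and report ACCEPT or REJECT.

Answer: REJECT

Derivation:
start: ε-closure({0}) = {0,2,4}
'b' @ 1: {1,3,6}
'c' @ 2: {7,8}
'b' @ 3: {}  — state set empty
after full input: {}  (accept=13 not in)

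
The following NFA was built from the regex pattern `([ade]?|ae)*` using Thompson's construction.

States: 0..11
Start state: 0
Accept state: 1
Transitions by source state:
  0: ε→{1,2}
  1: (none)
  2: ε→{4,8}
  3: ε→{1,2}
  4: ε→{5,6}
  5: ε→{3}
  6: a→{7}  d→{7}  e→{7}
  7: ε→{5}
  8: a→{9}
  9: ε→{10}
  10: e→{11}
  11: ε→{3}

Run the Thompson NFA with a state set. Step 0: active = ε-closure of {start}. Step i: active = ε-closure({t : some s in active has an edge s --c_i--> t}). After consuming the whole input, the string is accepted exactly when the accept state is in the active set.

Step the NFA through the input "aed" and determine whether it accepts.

S₀ = ε-closure({0}) = {0,1,2,3,4,5,6,8}
'a' @ 1: {1,2,3,4,5,6,7,8,9,10}  ✓accept
'e' @ 2: {1,2,3,4,5,6,7,8,11}  ✓accept
'd' @ 3: {1,2,3,4,5,6,7,8}  ✓accept
final: {1,2,3,4,5,6,7,8}; accept 1 in set

Answer: ACCEPT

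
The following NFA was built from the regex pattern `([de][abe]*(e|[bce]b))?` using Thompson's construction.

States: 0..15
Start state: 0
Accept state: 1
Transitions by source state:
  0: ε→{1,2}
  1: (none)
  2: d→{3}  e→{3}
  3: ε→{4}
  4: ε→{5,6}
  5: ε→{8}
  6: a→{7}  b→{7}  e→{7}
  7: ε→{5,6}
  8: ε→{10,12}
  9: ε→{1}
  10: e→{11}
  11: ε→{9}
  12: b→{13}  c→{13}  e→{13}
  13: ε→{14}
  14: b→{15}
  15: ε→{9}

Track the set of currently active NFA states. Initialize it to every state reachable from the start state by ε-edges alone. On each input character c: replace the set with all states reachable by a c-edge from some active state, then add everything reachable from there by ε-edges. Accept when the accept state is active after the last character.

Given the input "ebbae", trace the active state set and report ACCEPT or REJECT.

start: ε-closure({0}) = {0,1,2}
'e' @ 1: {3,4,5,6,8,10,12}
'b' @ 2: {5,6,7,8,10,12,13,14}
'b' @ 3: {1,5,6,7,8,9,10,12,13,14,15}  [accepting]
'a' @ 4: {5,6,7,8,10,12}
'e' @ 5: {1,5,6,7,8,9,10,11,12,13,14}  [accepting]
end set {1,5,6,7,8,9,10,11,12,13,14} — state 1 in

Answer: ACCEPT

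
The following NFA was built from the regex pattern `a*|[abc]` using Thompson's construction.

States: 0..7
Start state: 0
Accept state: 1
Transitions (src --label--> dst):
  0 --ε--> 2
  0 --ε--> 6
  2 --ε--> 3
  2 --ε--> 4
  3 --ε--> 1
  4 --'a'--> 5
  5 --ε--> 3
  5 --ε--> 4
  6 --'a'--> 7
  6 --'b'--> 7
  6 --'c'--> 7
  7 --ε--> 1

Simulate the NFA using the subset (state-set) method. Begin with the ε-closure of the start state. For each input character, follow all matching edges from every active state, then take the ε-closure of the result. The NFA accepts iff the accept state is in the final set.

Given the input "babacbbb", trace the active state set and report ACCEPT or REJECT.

Answer: REJECT

Steps:
initial (ε-close {0}): {0,1,2,3,4,6}
'b' @ 1: {1,7}  [accepting]
'a' @ 2: {}  — no active states
rest 'bacbbb' ignored (set empty)
after full input: {}  (accept=1 not in)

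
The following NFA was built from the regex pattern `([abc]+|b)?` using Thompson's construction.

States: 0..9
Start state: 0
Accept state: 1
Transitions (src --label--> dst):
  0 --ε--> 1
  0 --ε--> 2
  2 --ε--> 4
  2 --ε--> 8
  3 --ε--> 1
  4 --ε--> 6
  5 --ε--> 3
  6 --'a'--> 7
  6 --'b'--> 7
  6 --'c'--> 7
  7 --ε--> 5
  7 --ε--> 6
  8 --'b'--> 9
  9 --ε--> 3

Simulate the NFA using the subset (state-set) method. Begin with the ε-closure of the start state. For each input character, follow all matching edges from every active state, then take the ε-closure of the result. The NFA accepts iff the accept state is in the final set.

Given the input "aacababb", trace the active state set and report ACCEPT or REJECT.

start: ε-closure({0}) = {0,1,2,4,6,8}
'a' @ 1: {1,3,5,6,7}  (accept∈set)
'a' @ 2: {1,3,5,6,7}  (accept∈set)
'c' @ 3: {1,3,5,6,7}  (accept∈set)
'a' @ 4: {1,3,5,6,7}  (accept∈set)
'b' @ 5: {1,3,5,6,7}  (accept∈set)
'a' @ 6: {1,3,5,6,7}  (accept∈set)
'b' @ 7: {1,3,5,6,7}  (accept∈set)
'b' @ 8: {1,3,5,6,7}  (accept∈set)
after full input: {1,3,5,6,7}  (accept=1 in)

Answer: ACCEPT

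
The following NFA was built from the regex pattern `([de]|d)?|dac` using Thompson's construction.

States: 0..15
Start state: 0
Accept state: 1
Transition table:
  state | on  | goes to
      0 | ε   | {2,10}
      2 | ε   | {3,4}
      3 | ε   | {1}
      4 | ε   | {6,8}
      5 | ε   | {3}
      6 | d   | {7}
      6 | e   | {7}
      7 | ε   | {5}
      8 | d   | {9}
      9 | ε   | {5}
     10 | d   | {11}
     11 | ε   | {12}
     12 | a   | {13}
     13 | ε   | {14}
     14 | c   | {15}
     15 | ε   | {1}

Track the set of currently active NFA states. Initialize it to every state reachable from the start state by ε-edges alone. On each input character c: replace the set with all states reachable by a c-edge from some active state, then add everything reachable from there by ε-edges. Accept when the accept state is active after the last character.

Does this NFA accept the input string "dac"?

Answer: ACCEPT

Trace:
S₀ = ε-closure({0}) = {0,1,2,3,4,6,8,10}
'd' @ 1: {1,3,5,7,9,11,12}  [accepting]
'a' @ 2: {13,14}
'c' @ 3: {1,15}  [accepting]
end set {1,15} — state 1 in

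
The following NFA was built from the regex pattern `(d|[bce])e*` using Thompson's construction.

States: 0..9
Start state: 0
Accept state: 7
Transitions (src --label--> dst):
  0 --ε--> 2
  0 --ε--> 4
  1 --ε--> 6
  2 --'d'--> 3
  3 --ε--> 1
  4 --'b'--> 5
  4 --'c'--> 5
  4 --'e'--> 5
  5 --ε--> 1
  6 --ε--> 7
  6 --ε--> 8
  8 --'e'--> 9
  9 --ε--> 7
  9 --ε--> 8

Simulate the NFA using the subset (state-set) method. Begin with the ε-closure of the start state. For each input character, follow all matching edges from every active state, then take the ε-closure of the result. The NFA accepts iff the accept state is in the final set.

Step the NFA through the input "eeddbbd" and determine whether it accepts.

start: ε-closure({0}) = {0,2,4}
'e' @ 1: {1,5,6,7,8}  (accept∈set)
'e' @ 2: {7,8,9}  (accept∈set)
'd' @ 3: {}  — no active states
rest 'dbbd' ignored (set empty)
after full input: {}  (accept=7 not in)

Answer: REJECT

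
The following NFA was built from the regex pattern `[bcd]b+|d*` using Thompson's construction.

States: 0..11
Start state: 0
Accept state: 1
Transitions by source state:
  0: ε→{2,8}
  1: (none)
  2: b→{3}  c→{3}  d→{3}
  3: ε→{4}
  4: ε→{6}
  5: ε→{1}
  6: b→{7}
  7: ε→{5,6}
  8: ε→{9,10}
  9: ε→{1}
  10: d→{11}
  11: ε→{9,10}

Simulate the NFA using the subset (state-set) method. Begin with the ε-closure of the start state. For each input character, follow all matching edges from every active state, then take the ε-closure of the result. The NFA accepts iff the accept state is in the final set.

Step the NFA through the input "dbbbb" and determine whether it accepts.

initial (ε-close {0}): {0,1,2,8,9,10}
'd' @ 1: {1,3,4,6,9,10,11}  (accept∈set)
'b' @ 2: {1,5,6,7}  (accept∈set)
'b' @ 3: {1,5,6,7}  (accept∈set)
'b' @ 4: {1,5,6,7}  (accept∈set)
'b' @ 5: {1,5,6,7}  (accept∈set)
end set {1,5,6,7} — state 1 in

Answer: ACCEPT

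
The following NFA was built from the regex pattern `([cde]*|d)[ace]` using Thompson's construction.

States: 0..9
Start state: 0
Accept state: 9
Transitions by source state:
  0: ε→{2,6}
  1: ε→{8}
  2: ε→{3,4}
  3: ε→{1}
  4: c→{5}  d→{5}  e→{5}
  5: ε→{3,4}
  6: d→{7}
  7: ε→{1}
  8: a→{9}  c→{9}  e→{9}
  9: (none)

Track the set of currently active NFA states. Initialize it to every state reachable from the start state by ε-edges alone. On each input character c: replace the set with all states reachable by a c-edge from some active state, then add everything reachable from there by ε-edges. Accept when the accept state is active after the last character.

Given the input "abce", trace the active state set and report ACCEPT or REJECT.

Answer: REJECT

Derivation:
start: ε-closure({0}) = {0,1,2,3,4,6,8}
'a' @ 1: {9}  ✓accept
'b' @ 2: {}  — dead — no transitions
rest 'ce' ignored (set empty)
end set {} — state 9 not in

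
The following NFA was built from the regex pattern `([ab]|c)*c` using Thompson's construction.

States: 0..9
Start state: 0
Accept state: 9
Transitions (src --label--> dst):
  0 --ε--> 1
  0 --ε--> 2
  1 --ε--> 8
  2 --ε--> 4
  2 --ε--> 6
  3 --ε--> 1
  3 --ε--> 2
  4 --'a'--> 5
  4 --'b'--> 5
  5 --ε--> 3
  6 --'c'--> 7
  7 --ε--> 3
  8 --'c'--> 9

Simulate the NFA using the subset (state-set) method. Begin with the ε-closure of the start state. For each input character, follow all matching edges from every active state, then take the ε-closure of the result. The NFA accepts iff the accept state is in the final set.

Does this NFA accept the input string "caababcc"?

Answer: ACCEPT

Derivation:
initial (ε-close {0}): {0,1,2,4,6,8}
'c' @ 1: {1,2,3,4,6,7,8,9}  [accepting]
'a' @ 2: {1,2,3,4,5,6,8}
'a' @ 3: {1,2,3,4,5,6,8}
'b' @ 4: {1,2,3,4,5,6,8}
'a' @ 5: {1,2,3,4,5,6,8}
'b' @ 6: {1,2,3,4,5,6,8}
'c' @ 7: {1,2,3,4,6,7,8,9}  [accepting]
'c' @ 8: {1,2,3,4,6,7,8,9}  [accepting]
end set {1,2,3,4,6,7,8,9} — state 9 in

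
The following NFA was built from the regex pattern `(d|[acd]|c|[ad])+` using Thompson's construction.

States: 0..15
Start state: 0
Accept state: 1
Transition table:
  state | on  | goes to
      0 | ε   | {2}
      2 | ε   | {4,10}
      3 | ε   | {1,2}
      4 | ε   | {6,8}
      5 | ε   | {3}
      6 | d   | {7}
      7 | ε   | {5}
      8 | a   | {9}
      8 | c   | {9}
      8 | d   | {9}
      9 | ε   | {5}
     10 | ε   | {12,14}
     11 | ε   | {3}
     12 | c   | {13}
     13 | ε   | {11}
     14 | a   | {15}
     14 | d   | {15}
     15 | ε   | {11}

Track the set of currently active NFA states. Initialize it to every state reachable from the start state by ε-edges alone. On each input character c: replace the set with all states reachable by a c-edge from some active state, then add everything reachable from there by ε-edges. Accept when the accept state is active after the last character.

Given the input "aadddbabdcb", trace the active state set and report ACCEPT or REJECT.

start: ε-closure({0}) = {0,2,4,6,8,10,12,14}
'a' @ 1: {1,2,3,4,5,6,8,9,10,11,12,14,15}  ✓accept
'a' @ 2: {1,2,3,4,5,6,8,9,10,11,12,14,15}  ✓accept
'd' @ 3: {1,2,3,4,5,6,7,8,9,10,11,12,14,15}  ✓accept
'd' @ 4: {1,2,3,4,5,6,7,8,9,10,11,12,14,15}  ✓accept
'd' @ 5: {1,2,3,4,5,6,7,8,9,10,11,12,14,15}  ✓accept
'b' @ 6: {}  — no active states
rest 'abdcb' ignored (set empty)
after full input: {}  (accept=1 not in)

Answer: REJECT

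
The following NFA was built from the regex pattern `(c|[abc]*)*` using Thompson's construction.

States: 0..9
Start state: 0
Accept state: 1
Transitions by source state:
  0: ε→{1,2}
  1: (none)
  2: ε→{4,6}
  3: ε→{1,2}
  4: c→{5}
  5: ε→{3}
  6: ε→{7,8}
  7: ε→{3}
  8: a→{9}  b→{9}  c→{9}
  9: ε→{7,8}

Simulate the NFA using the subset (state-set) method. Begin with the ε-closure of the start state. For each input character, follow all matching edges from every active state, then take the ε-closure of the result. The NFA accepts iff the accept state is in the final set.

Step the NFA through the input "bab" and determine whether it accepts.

initial (ε-close {0}): {0,1,2,3,4,6,7,8}
'b' @ 1: {1,2,3,4,6,7,8,9}  ✓accept
'a' @ 2: {1,2,3,4,6,7,8,9}  ✓accept
'b' @ 3: {1,2,3,4,6,7,8,9}  ✓accept
end set {1,2,3,4,6,7,8,9} — state 1 in

Answer: ACCEPT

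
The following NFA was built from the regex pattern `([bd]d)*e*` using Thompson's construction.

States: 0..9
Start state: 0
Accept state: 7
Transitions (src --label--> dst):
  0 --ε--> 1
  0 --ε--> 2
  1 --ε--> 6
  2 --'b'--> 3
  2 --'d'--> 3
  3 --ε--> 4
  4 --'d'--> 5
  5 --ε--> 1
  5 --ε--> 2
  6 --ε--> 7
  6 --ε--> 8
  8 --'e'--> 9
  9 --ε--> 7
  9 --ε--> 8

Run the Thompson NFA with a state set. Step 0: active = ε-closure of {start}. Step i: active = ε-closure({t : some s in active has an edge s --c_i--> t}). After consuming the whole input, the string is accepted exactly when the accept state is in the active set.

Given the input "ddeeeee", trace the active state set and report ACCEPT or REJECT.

initial (ε-close {0}): {0,1,2,6,7,8}
'd' @ 1: {3,4}
'd' @ 2: {1,2,5,6,7,8}  (accept∈set)
'e' @ 3: {7,8,9}  (accept∈set)
'e' @ 4: {7,8,9}  (accept∈set)
'e' @ 5: {7,8,9}  (accept∈set)
'e' @ 6: {7,8,9}  (accept∈set)
'e' @ 7: {7,8,9}  (accept∈set)
end set {7,8,9} — state 7 in

Answer: ACCEPT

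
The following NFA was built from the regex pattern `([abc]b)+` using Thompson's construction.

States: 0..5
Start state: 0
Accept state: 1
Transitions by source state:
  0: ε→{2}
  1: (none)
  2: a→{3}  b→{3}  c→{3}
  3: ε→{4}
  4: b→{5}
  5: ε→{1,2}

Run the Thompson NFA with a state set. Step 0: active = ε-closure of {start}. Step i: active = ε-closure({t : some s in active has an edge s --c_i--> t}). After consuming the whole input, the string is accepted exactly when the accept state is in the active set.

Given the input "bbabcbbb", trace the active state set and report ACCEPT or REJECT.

Answer: ACCEPT

Derivation:
initial (ε-close {0}): {0,2}
'b' @ 1: {3,4}
'b' @ 2: {1,2,5}  ✓accept
'a' @ 3: {3,4}
'b' @ 4: {1,2,5}  ✓accept
'c' @ 5: {3,4}
'b' @ 6: {1,2,5}  ✓accept
'b' @ 7: {3,4}
'b' @ 8: {1,2,5}  ✓accept
after full input: {1,2,5}  (accept=1 in)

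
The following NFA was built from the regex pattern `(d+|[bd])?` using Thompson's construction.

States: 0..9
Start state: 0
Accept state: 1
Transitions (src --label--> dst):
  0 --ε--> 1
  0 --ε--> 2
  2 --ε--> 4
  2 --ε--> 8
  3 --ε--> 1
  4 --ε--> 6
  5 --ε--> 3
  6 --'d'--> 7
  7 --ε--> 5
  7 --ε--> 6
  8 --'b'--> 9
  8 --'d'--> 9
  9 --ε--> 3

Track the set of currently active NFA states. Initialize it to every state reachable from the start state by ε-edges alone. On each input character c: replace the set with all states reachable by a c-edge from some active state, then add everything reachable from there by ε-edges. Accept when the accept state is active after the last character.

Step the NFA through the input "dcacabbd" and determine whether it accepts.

start: ε-closure({0}) = {0,1,2,4,6,8}
'd' @ 1: {1,3,5,6,7,9}  ✓accept
'c' @ 2: {}  — no active states
rest 'acabbd' ignored (set empty)
final: {}; accept 1 not in set

Answer: REJECT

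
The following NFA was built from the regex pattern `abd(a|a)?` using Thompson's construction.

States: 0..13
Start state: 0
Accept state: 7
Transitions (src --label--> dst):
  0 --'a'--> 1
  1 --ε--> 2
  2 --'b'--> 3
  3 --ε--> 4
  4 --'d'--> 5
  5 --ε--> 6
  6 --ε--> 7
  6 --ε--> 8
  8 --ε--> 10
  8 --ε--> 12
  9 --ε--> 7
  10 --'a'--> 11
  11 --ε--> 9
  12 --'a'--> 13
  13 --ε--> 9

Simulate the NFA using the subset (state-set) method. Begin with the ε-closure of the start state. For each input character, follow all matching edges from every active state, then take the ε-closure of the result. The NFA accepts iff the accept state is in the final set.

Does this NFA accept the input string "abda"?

initial (ε-close {0}): {0}
'a' @ 1: {1,2}
'b' @ 2: {3,4}
'd' @ 3: {5,6,7,8,10,12}  (accept∈set)
'a' @ 4: {7,9,11,13}  (accept∈set)
after full input: {7,9,11,13}  (accept=7 in)

Answer: ACCEPT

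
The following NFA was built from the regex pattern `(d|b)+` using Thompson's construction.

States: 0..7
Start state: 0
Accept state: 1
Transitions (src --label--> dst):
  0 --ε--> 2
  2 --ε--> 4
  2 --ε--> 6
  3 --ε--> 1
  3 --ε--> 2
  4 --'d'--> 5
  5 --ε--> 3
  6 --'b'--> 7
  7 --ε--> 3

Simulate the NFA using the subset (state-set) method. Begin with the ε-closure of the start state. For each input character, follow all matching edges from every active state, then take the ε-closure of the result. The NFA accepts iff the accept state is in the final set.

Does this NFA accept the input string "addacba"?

start: ε-closure({0}) = {0,2,4,6}
'a' @ 1: {}  — state set empty
rest 'ddacba' ignored (set empty)
final: {}; accept 1 not in set

Answer: REJECT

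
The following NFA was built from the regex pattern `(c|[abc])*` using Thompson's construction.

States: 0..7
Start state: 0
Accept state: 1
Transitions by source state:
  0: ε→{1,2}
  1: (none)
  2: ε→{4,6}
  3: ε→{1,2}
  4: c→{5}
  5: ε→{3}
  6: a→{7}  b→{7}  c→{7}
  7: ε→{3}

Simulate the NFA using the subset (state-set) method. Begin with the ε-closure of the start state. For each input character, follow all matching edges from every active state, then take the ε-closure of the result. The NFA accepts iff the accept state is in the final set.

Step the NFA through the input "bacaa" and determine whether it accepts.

Answer: ACCEPT

Derivation:
S₀ = ε-closure({0}) = {0,1,2,4,6}
'b' @ 1: {1,2,3,4,6,7}  (accept∈set)
'a' @ 2: {1,2,3,4,6,7}  (accept∈set)
'c' @ 3: {1,2,3,4,5,6,7}  (accept∈set)
'a' @ 4: {1,2,3,4,6,7}  (accept∈set)
'a' @ 5: {1,2,3,4,6,7}  (accept∈set)
end set {1,2,3,4,6,7} — state 1 in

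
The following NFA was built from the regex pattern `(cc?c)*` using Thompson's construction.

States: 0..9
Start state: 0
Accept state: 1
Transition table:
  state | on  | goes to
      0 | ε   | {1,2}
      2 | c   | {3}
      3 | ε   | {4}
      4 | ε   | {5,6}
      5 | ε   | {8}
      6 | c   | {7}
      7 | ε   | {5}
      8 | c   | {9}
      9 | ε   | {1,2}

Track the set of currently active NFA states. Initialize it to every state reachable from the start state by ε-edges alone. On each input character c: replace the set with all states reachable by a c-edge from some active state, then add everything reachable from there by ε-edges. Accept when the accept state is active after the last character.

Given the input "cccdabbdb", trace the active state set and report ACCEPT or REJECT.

Answer: REJECT

Derivation:
start: ε-closure({0}) = {0,1,2}
'c' @ 1: {3,4,5,6,8}
'c' @ 2: {1,2,5,7,8,9}  (accept∈set)
'c' @ 3: {1,2,3,4,5,6,8,9}  (accept∈set)
'd' @ 4: {}  — dead — no transitions
rest 'abbdb' ignored (set empty)
final: {}; accept 1 not in set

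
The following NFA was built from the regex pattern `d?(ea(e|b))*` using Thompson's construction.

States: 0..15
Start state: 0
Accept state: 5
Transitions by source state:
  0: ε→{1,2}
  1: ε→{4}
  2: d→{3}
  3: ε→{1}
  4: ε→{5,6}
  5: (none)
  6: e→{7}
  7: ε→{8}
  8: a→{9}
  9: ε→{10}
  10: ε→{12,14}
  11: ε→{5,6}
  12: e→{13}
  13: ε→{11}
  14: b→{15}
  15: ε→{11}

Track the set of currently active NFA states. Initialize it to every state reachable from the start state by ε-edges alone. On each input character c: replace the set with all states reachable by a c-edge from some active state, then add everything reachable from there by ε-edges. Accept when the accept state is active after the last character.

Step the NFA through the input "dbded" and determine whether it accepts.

start: ε-closure({0}) = {0,1,2,4,5,6}
'd' @ 1: {1,3,4,5,6}  [accepting]
'b' @ 2: {}  — no active states
rest 'ded' ignored (set empty)
after full input: {}  (accept=5 not in)

Answer: REJECT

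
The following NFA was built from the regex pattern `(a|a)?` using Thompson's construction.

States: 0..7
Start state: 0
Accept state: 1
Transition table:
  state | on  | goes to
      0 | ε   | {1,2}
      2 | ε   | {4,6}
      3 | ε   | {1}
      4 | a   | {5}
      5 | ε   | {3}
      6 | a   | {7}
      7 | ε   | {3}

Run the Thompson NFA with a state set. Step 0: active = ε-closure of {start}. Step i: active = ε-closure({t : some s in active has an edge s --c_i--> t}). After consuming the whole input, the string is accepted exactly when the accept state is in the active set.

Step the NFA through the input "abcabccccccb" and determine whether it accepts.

Answer: REJECT

Derivation:
start: ε-closure({0}) = {0,1,2,4,6}
'a' @ 1: {1,3,5,7}  [accepting]
'b' @ 2: {}  — state set empty
rest 'cabccccccb' ignored (set empty)
final: {}; accept 1 not in set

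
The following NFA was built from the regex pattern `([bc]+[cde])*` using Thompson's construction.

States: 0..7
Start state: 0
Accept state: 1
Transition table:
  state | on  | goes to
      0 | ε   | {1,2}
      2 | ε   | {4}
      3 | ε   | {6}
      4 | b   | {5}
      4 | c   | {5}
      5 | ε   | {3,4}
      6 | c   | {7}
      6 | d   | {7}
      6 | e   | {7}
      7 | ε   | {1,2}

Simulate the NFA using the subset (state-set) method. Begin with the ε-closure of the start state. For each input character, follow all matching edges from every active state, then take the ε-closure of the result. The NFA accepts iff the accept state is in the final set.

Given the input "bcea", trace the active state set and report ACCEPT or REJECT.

Answer: REJECT

Trace:
S₀ = ε-closure({0}) = {0,1,2,4}
'b' @ 1: {3,4,5,6}
'c' @ 2: {1,2,3,4,5,6,7}  ✓accept
'e' @ 3: {1,2,4,7}  ✓accept
'a' @ 4: {}  — no active states
after full input: {}  (accept=1 not in)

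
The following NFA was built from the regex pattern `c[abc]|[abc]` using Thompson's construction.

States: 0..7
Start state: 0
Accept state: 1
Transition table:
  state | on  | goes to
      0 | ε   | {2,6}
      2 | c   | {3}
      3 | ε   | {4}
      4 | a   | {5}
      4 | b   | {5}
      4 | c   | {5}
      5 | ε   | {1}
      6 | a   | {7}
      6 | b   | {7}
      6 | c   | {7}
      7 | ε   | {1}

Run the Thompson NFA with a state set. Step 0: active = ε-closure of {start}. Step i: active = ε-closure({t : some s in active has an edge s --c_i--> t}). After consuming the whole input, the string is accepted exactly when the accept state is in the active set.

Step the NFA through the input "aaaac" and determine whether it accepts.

start: ε-closure({0}) = {0,2,6}
'a' @ 1: {1,7}  [accepting]
'a' @ 2: {}  — dead — no transitions
rest 'aac' ignored (set empty)
final: {}; accept 1 not in set

Answer: REJECT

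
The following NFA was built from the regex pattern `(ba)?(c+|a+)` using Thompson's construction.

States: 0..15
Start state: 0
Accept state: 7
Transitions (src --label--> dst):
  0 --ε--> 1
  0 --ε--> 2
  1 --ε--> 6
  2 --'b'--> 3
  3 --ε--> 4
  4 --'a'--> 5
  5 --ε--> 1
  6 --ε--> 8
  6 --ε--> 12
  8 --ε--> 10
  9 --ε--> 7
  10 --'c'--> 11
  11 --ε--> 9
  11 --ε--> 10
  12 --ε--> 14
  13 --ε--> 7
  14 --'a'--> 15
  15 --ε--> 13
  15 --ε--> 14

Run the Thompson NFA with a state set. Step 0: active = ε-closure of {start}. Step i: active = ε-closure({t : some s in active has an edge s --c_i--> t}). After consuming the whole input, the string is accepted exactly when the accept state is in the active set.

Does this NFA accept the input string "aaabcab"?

S₀ = ε-closure({0}) = {0,1,2,6,8,10,12,14}
'a' @ 1: {7,13,14,15}  (accept∈set)
'a' @ 2: {7,13,14,15}  (accept∈set)
'a' @ 3: {7,13,14,15}  (accept∈set)
'b' @ 4: {}  — state set empty
rest 'cab' ignored (set empty)
after full input: {}  (accept=7 not in)

Answer: REJECT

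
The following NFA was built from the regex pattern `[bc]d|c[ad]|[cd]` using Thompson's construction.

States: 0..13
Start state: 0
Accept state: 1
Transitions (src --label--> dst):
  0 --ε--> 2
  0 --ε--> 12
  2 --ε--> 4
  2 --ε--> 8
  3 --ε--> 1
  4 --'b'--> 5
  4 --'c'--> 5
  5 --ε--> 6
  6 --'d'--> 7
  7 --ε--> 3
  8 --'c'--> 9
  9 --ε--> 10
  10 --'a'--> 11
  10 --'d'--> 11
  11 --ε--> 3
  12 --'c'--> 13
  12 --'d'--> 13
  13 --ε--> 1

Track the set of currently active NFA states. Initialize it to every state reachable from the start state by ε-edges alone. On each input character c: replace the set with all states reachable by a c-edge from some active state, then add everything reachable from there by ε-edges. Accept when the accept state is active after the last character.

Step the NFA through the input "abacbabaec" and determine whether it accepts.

Answer: REJECT

Steps:
initial (ε-close {0}): {0,2,4,8,12}
'a' @ 1: {}  — no active states
rest 'bacbabaec' ignored (set empty)
end set {} — state 1 not in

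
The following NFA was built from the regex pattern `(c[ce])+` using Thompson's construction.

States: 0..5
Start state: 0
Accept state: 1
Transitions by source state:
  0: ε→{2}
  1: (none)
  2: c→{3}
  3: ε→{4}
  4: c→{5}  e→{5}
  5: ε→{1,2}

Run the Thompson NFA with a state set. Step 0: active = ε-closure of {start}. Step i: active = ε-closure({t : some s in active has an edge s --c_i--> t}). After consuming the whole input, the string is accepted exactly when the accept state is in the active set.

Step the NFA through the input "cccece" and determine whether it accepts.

S₀ = ε-closure({0}) = {0,2}
'c' @ 1: {3,4}
'c' @ 2: {1,2,5}  ✓accept
'c' @ 3: {3,4}
'e' @ 4: {1,2,5}  ✓accept
'c' @ 5: {3,4}
'e' @ 6: {1,2,5}  ✓accept
end set {1,2,5} — state 1 in

Answer: ACCEPT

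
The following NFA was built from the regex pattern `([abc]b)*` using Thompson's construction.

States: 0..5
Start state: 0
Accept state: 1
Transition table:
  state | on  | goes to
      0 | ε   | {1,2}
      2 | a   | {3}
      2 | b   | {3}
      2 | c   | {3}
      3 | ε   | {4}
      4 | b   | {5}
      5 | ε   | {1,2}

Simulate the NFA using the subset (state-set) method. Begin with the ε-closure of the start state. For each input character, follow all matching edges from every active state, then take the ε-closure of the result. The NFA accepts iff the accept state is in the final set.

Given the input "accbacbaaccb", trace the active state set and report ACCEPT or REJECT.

Answer: REJECT

Trace:
S₀ = ε-closure({0}) = {0,1,2}
'a' @ 1: {3,4}
'c' @ 2: {}  — dead — no transitions
rest 'cbacbaaccb' ignored (set empty)
final: {}; accept 1 not in set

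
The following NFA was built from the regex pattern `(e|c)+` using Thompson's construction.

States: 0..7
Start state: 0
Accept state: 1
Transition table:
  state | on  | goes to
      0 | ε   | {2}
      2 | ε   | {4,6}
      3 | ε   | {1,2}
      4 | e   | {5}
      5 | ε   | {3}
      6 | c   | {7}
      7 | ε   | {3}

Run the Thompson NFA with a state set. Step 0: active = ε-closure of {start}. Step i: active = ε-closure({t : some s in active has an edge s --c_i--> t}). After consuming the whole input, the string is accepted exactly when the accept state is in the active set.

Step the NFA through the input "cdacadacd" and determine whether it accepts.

S₀ = ε-closure({0}) = {0,2,4,6}
'c' @ 1: {1,2,3,4,6,7}  [accepting]
'd' @ 2: {}  — dead — no transitions
rest 'acadacd' ignored (set empty)
after full input: {}  (accept=1 not in)

Answer: REJECT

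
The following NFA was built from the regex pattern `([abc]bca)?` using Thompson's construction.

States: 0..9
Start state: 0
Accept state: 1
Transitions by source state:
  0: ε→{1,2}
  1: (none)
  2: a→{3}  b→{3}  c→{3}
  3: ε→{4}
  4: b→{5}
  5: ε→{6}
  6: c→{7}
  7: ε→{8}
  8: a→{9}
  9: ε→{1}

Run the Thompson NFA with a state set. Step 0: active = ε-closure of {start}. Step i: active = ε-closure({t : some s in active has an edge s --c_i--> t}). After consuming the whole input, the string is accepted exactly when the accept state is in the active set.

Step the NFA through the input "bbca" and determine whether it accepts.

Answer: ACCEPT

Derivation:
start: ε-closure({0}) = {0,1,2}
'b' @ 1: {3,4}
'b' @ 2: {5,6}
'c' @ 3: {7,8}
'a' @ 4: {1,9}  (accept∈set)
final: {1,9}; accept 1 in set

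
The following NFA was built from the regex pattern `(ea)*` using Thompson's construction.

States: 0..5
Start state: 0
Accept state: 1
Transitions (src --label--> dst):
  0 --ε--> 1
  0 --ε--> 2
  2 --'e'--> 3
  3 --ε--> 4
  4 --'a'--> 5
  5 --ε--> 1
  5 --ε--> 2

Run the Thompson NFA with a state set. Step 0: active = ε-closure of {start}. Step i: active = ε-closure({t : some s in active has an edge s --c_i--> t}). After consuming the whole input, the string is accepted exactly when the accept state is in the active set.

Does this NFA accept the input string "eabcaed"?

Answer: REJECT

Steps:
start: ε-closure({0}) = {0,1,2}
'e' @ 1: {3,4}
'a' @ 2: {1,2,5}  ✓accept
'b' @ 3: {}  — dead — no transitions
rest 'caed' ignored (set empty)
end set {} — state 1 not in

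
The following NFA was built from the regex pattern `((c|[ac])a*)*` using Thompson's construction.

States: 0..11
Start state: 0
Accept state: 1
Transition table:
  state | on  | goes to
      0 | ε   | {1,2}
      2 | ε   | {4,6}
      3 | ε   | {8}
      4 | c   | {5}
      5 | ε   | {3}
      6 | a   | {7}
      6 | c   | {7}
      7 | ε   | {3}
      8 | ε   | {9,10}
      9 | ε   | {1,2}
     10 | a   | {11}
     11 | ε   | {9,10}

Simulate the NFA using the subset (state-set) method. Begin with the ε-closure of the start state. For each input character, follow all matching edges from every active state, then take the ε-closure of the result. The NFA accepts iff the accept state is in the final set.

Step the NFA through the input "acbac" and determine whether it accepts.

Answer: REJECT

Steps:
S₀ = ε-closure({0}) = {0,1,2,4,6}
'a' @ 1: {1,2,3,4,6,7,8,9,10}  (accept∈set)
'c' @ 2: {1,2,3,4,5,6,7,8,9,10}  (accept∈set)
'b' @ 3: {}  — no active states
rest 'ac' ignored (set empty)
after full input: {}  (accept=1 not in)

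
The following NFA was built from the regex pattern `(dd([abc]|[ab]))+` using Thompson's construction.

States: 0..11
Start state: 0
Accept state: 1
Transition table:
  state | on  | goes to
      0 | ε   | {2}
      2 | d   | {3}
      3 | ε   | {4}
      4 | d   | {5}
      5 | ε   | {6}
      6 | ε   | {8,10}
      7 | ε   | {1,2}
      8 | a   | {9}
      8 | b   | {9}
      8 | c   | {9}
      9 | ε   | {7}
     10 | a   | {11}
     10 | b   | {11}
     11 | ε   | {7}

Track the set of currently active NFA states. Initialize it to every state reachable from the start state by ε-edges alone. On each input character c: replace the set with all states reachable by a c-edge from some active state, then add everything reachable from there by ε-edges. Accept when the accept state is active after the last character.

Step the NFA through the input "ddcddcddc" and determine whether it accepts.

Answer: ACCEPT

Steps:
start: ε-closure({0}) = {0,2}
'd' @ 1: {3,4}
'd' @ 2: {5,6,8,10}
'c' @ 3: {1,2,7,9}  (accept∈set)
'd' @ 4: {3,4}
'd' @ 5: {5,6,8,10}
'c' @ 6: {1,2,7,9}  (accept∈set)
'd' @ 7: {3,4}
'd' @ 8: {5,6,8,10}
'c' @ 9: {1,2,7,9}  (accept∈set)
end set {1,2,7,9} — state 1 in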